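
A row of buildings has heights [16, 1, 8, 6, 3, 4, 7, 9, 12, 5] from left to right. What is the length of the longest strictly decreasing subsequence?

Negate each value so 'decreasing' becomes 'increasing', then run patience tails on the negated sequence:
-16 → extends → [-16]
-1 → extends → [-16, -1]
-8 → replaces -1 → [-16, -8]
-6 → extends → [-16, -8, -6]
-3 → extends → [-16, -8, -6, -3]
-4 → replaces -3 → [-16, -8, -6, -4]
-7 → replaces -6 → [-16, -8, -7, -4]
-9 → replaces -8 → [-16, -9, -7, -4]
-12 → replaces -9 → [-16, -12, -7, -4]
-5 → replaces -4 → [-16, -12, -7, -5]
Four tails, so the longest strictly decreasing subsequence of the original has length 4.

4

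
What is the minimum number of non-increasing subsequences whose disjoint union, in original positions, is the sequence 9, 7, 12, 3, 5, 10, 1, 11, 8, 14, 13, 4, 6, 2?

The minimum number of non-increasing subsequences covering a sequence equals the length of its longest strictly increasing subsequence.
LIS length is 5 (e.g. 3, 5, 10, 11, 14), so 5 piles are needed.

5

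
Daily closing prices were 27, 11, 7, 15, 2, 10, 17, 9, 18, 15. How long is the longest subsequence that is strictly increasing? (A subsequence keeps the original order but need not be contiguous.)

4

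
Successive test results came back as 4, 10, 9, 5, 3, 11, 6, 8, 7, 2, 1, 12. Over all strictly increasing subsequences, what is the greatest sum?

Let S[i] be the best sum of a strictly increasing subsequence ending at i:
i:      1  2  3  4  5  6  7  8  9 10 11 12
a[i]:   4 10  9  5  3 11  6  8  7  2  1 12
S:      4 14 13  9  3 25 15 23 22  2  1 37
Maximum is 37 (e.g. 4 + 10 + 11 + 12).

37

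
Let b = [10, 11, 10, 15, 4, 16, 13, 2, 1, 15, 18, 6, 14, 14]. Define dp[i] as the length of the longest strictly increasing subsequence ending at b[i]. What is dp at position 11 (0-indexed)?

2

dp[i] = 1 + max{dp[j] : j<i, b[j]<b[i]} (or 1 if no such j):
i:      0  1  2  3  4  5  6  7  8  9 10 11 12 13
b[i]:  10 11 10 15  4 16 13  2  1 15 18  6 14 14
dp:     1  2  1  3  1  4  3  1  1  4  5  2  4  4
At index 11 the value is 2.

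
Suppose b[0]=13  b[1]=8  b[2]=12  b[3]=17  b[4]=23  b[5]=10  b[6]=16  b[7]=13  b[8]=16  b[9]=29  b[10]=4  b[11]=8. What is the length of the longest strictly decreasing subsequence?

Let dp[i] be the longest strictly decreasing subsequence ending at i:
i:      0  1  2  3  4  5  6  7  8  9 10 11
b[i]:  13  8 12 17 23 10 16 13 16 29  4  8
dp:     1  2  2  1  1  3  2  3  2  1  4  4
Maximum is 4.

4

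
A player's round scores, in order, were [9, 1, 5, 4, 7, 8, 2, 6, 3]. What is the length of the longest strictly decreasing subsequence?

Let dp[i] be the longest strictly decreasing subsequence ending at i:
i:     1 2 3 4 5 6 7 8 9
a[i]:  9 1 5 4 7 8 2 6 3
dp:    1 2 2 3 2 2 4 3 4
Maximum is 4.

4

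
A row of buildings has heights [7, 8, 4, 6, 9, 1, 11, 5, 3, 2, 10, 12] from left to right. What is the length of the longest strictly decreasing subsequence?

5

Negate each value so 'decreasing' becomes 'increasing', then run patience tails on the negated sequence:
-7 → extends → [-7]
-8 → replaces -7 → [-8]
-4 → extends → [-8, -4]
-6 → replaces -4 → [-8, -6]
-9 → replaces -8 → [-9, -6]
-1 → extends → [-9, -6, -1]
-11 → replaces -9 → [-11, -6, -1]
-5 → replaces -1 → [-11, -6, -5]
-3 → extends → [-11, -6, -5, -3]
-2 → extends → [-11, -6, -5, -3, -2]
-10 → replaces -6 → [-11, -10, -5, -3, -2]
-12 → replaces -11 → [-12, -10, -5, -3, -2]
Five tails, so the longest strictly decreasing subsequence of the original has length 5.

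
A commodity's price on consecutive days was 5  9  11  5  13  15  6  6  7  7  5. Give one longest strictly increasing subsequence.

5, 9, 11, 13, 15

Patience tails give the LIS length; then backtrack through the dp parents:
5 → extends → [5]
9 → extends → [5, 9]
11 → extends → [5, 9, 11]
5 → already a tail → [5, 9, 11]
13 → extends → [5, 9, 11, 13]
15 → extends → [5, 9, 11, 13, 15]
6 → replaces 9 → [5, 6, 11, 13, 15]
6 → already a tail → [5, 6, 11, 13, 15]
7 → replaces 11 → [5, 6, 7, 13, 15]
7 → already a tail → [5, 6, 7, 13, 15]
5 → already a tail → [5, 6, 7, 13, 15]
Length 5; one witness is 5, 9, 11, 13, 15.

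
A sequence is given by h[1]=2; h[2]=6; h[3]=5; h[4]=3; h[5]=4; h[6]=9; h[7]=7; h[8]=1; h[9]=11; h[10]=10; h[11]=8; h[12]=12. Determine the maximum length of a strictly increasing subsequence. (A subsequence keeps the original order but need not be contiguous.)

Track the smallest tail for each achievable length (strict):
2 → extends → [2]
6 → extends → [2, 6]
5 → replaces 6 → [2, 5]
3 → replaces 5 → [2, 3]
4 → extends → [2, 3, 4]
9 → extends → [2, 3, 4, 9]
7 → replaces 9 → [2, 3, 4, 7]
1 → replaces 2 → [1, 3, 4, 7]
11 → extends → [1, 3, 4, 7, 11]
10 → replaces 11 → [1, 3, 4, 7, 10]
8 → replaces 10 → [1, 3, 4, 7, 8]
12 → extends → [1, 3, 4, 7, 8, 12]
Six tails, so the longest strictly increasing subsequence has length 6 (e.g. 2, 3, 4, 9, 11, 12).

6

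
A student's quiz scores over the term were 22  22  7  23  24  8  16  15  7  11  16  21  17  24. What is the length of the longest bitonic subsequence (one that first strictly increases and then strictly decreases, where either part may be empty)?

inc[i] = longest strictly increasing subsequence ending at i; dec[i] = longest strictly decreasing subsequence starting at i:
i:      1  2  3  4  5  6  7  8  9 10 11 12 13 14
a[i]:  22 22  7 23 24  8 16 15  7 11 16 21 17 24
inc:    1  1  1  2  3  2  3  3  1  3  4  5  5  6
dec:    4  4  1  4  4  2  3  2  1  1  1  2  1  1
Best peak at i=5 (value 24): inc=3, dec=4, length 3+4−1 = 6.

6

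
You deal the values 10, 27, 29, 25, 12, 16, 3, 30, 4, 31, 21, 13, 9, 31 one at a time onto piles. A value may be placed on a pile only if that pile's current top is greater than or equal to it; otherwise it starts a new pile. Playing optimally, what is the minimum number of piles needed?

5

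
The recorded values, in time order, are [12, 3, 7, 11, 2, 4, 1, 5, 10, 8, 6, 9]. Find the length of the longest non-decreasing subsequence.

5

Let dp[i] be the length of the longest such subsequence ending at index i:
i:      1  2  3  4  5  6  7  8  9 10 11 12
a[i]:  12  3  7 11  2  4  1  5 10  8  6  9
dp:     1  1  2  3  1  2  1  3  4  4  4  5
Maximum dp value is 5.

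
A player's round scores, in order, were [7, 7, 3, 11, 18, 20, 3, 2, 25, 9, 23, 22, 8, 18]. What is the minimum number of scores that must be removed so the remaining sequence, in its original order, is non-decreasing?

8

Fewest deletions = n − (longest non-decreasing subsequence).
Patience tails:
7 → extends → [7]
7 → extends → [7, 7]
3 → replaces 7 → [3, 7]
11 → extends → [3, 7, 11]
18 → extends → [3, 7, 11, 18]
20 → extends → [3, 7, 11, 18, 20]
3 → replaces 7 → [3, 3, 11, 18, 20]
2 → replaces 3 → [2, 3, 11, 18, 20]
25 → extends → [2, 3, 11, 18, 20, 25]
9 → replaces 11 → [2, 3, 9, 18, 20, 25]
23 → replaces 25 → [2, 3, 9, 18, 20, 23]
22 → replaces 23 → [2, 3, 9, 18, 20, 22]
8 → replaces 9 → [2, 3, 8, 18, 20, 22]
18 → replaces 20 → [2, 3, 8, 18, 18, 22]
Longest non-decreasing subsequence has length 6, so deletions = 14 − 6 = 8.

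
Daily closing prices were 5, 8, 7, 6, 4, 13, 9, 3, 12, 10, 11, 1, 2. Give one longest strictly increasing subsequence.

5, 8, 9, 10, 11

Patience tails give the LIS length; then backtrack through the dp parents:
5 → extends → [5]
8 → extends → [5, 8]
7 → replaces 8 → [5, 7]
6 → replaces 7 → [5, 6]
4 → replaces 5 → [4, 6]
13 → extends → [4, 6, 13]
9 → replaces 13 → [4, 6, 9]
3 → replaces 4 → [3, 6, 9]
12 → extends → [3, 6, 9, 12]
10 → replaces 12 → [3, 6, 9, 10]
11 → extends → [3, 6, 9, 10, 11]
1 → replaces 3 → [1, 6, 9, 10, 11]
2 → replaces 6 → [1, 2, 9, 10, 11]
Length 5; one witness is 5, 8, 9, 10, 11.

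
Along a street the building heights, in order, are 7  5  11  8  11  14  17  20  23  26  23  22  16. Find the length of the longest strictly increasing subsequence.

Let dp[i] be the length of the longest such subsequence ending at index i:
i:      1  2  3  4  5  6  7  8  9 10 11 12 13
a[i]:   7  5 11  8 11 14 17 20 23 26 23 22 16
dp:     1  1  2  2  3  4  5  6  7  8  7  7  5
Maximum dp value is 8.

8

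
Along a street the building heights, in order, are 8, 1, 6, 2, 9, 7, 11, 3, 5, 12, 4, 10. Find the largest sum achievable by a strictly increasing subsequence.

Let S[i] be the best sum of a strictly increasing subsequence ending at i:
i:      1  2  3  4  5  6  7  8  9 10 11 12
a[i]:   8  1  6  2  9  7 11  3  5 12  4 10
S:      8  1  7  3 17 14 28  6 11 40 10 27
Maximum is 40 (e.g. 8 + 9 + 11 + 12).

40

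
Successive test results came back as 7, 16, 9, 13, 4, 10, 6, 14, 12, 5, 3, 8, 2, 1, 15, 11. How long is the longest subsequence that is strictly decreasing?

8

Let dp[i] be the longest strictly decreasing subsequence ending at i:
i:      1  2  3  4  5  6  7  8  9 10 11 12 13 14 15 16
a[i]:   7 16  9 13  4 10  6 14 12  5  3  8  2  1 15 11
dp:     1  1  2  2  3  3  4  2  3  5  6  4  7  8  2  4
Maximum is 8.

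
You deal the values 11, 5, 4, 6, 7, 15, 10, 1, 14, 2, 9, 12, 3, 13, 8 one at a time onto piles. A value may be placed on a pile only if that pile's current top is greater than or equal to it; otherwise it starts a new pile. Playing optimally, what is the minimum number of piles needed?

Place each on the leftmost legal pile:
11 → new pile 1 (tops now [11])
5 → pile 1 (tops now [5])
4 → pile 1 (tops now [4])
6 → new pile 2 (tops now [4, 6])
7 → new pile 3 (tops now [4, 6, 7])
15 → new pile 4 (tops now [4, 6, 7, 15])
10 → pile 4 (tops now [4, 6, 7, 10])
1 → pile 1 (tops now [1, 6, 7, 10])
14 → new pile 5 (tops now [1, 6, 7, 10, 14])
2 → pile 2 (tops now [1, 2, 7, 10, 14])
9 → pile 4 (tops now [1, 2, 7, 9, 14])
12 → pile 5 (tops now [1, 2, 7, 9, 12])
3 → pile 3 (tops now [1, 2, 3, 9, 12])
13 → new pile 6 (tops now [1, 2, 3, 9, 12, 13])
8 → pile 4 (tops now [1, 2, 3, 8, 12, 13])
Six piles.

6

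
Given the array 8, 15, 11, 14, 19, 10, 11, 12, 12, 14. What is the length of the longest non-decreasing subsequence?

6

Let dp[i] be the length of the longest such subsequence ending at index i:
i:      1  2  3  4  5  6  7  8  9 10
a[i]:   8 15 11 14 19 10 11 12 12 14
dp:     1  2  2  3  4  2  3  4  5  6
Maximum dp value is 6.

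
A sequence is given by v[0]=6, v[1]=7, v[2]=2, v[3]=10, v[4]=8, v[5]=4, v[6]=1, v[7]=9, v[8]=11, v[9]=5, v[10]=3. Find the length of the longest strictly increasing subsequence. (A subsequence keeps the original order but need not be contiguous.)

5

Track the smallest tail for each achievable length (strict):
6 → extends → [6]
7 → extends → [6, 7]
2 → replaces 6 → [2, 7]
10 → extends → [2, 7, 10]
8 → replaces 10 → [2, 7, 8]
4 → replaces 7 → [2, 4, 8]
1 → replaces 2 → [1, 4, 8]
9 → extends → [1, 4, 8, 9]
11 → extends → [1, 4, 8, 9, 11]
5 → replaces 8 → [1, 4, 5, 9, 11]
3 → replaces 4 → [1, 3, 5, 9, 11]
Five tails, so the longest strictly increasing subsequence has length 5 (e.g. 6, 7, 8, 9, 11).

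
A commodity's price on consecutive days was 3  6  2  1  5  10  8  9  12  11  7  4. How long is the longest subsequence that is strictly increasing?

Let dp[i] be the length of the longest such subsequence ending at index i:
i:      1  2  3  4  5  6  7  8  9 10 11 12
a[i]:   3  6  2  1  5 10  8  9 12 11  7  4
dp:     1  2  1  1  2  3  3  4  5  5  3  2
Maximum dp value is 5.

5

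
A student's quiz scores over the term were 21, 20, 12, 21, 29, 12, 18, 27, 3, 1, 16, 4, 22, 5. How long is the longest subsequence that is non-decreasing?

Track the smallest tail for each achievable length (allowing ties):
21 → extends → [21]
20 → replaces 21 → [20]
12 → replaces 20 → [12]
21 → extends → [12, 21]
29 → extends → [12, 21, 29]
12 → replaces 21 → [12, 12, 29]
18 → replaces 29 → [12, 12, 18]
27 → extends → [12, 12, 18, 27]
3 → replaces 12 → [3, 12, 18, 27]
1 → replaces 3 → [1, 12, 18, 27]
16 → replaces 18 → [1, 12, 16, 27]
4 → replaces 12 → [1, 4, 16, 27]
22 → replaces 27 → [1, 4, 16, 22]
5 → replaces 16 → [1, 4, 5, 22]
Four tails, so the longest non-decreasing subsequence has length 4 (e.g. 12, 12, 18, 27).

4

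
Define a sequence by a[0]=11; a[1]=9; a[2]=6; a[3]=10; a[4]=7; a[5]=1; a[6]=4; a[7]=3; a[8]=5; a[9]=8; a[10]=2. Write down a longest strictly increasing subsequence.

Patience tails give the LIS length; then backtrack through the dp parents:
11 → extends → [11]
9 → replaces 11 → [9]
6 → replaces 9 → [6]
10 → extends → [6, 10]
7 → replaces 10 → [6, 7]
1 → replaces 6 → [1, 7]
4 → replaces 7 → [1, 4]
3 → replaces 4 → [1, 3]
5 → extends → [1, 3, 5]
8 → extends → [1, 3, 5, 8]
2 → replaces 3 → [1, 2, 5, 8]
Length 4; one witness is 1, 4, 5, 8.

1, 4, 5, 8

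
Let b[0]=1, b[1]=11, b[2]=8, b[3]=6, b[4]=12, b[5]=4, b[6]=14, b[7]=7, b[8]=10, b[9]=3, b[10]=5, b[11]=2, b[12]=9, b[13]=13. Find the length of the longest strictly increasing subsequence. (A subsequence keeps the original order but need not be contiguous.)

5

Track the smallest tail for each achievable length (strict):
1 → extends → [1]
11 → extends → [1, 11]
8 → replaces 11 → [1, 8]
6 → replaces 8 → [1, 6]
12 → extends → [1, 6, 12]
4 → replaces 6 → [1, 4, 12]
14 → extends → [1, 4, 12, 14]
7 → replaces 12 → [1, 4, 7, 14]
10 → replaces 14 → [1, 4, 7, 10]
3 → replaces 4 → [1, 3, 7, 10]
5 → replaces 7 → [1, 3, 5, 10]
2 → replaces 3 → [1, 2, 5, 10]
9 → replaces 10 → [1, 2, 5, 9]
13 → extends → [1, 2, 5, 9, 13]
Five tails, so the longest strictly increasing subsequence has length 5 (e.g. 1, 6, 7, 10, 13).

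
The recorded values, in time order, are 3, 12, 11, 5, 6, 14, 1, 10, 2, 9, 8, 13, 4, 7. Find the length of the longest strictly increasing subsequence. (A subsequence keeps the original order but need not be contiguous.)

5

Let dp[i] be the length of the longest such subsequence ending at index i:
i:      1  2  3  4  5  6  7  8  9 10 11 12 13 14
a[i]:   3 12 11  5  6 14  1 10  2  9  8 13  4  7
dp:     1  2  2  2  3  4  1  4  2  4  4  5  3  4
Maximum dp value is 5.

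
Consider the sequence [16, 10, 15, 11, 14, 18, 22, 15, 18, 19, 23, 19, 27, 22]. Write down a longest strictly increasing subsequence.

Patience tails give the LIS length; then backtrack through the dp parents:
16 → extends → [16]
10 → replaces 16 → [10]
15 → extends → [10, 15]
11 → replaces 15 → [10, 11]
14 → extends → [10, 11, 14]
18 → extends → [10, 11, 14, 18]
22 → extends → [10, 11, 14, 18, 22]
15 → replaces 18 → [10, 11, 14, 15, 22]
18 → replaces 22 → [10, 11, 14, 15, 18]
19 → extends → [10, 11, 14, 15, 18, 19]
23 → extends → [10, 11, 14, 15, 18, 19, 23]
19 → already a tail → [10, 11, 14, 15, 18, 19, 23]
27 → extends → [10, 11, 14, 15, 18, 19, 23, 27]
22 → replaces 23 → [10, 11, 14, 15, 18, 19, 22, 27]
Length 8; one witness is 10, 11, 14, 15, 18, 19, 23, 27.

10, 11, 14, 15, 18, 19, 23, 27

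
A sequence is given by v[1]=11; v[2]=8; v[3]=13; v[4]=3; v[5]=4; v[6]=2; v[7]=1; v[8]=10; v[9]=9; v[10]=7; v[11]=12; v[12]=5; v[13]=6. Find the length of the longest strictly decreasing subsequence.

Negate each value so 'decreasing' becomes 'increasing', then run patience tails on the negated sequence:
-11 → extends → [-11]
-8 → extends → [-11, -8]
-13 → replaces -11 → [-13, -8]
-3 → extends → [-13, -8, -3]
-4 → replaces -3 → [-13, -8, -4]
-2 → extends → [-13, -8, -4, -2]
-1 → extends → [-13, -8, -4, -2, -1]
-10 → replaces -8 → [-13, -10, -4, -2, -1]
-9 → replaces -4 → [-13, -10, -9, -2, -1]
-7 → replaces -2 → [-13, -10, -9, -7, -1]
-12 → replaces -10 → [-13, -12, -9, -7, -1]
-5 → replaces -1 → [-13, -12, -9, -7, -5]
-6 → replaces -5 → [-13, -12, -9, -7, -6]
Five tails, so the longest strictly decreasing subsequence of the original has length 5.

5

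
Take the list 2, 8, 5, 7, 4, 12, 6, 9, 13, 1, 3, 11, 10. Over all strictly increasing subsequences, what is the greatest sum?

39

Let S[i] be the best sum of a strictly increasing subsequence ending at i:
i:      1  2  3  4  5  6  7  8  9 10 11 12 13
a[i]:   2  8  5  7  4 12  6  9 13  1  3 11 10
S:      2 10  7 14  6 26 13 23 39  1  5 34 33
Maximum is 39 (e.g. 2 + 5 + 7 + 12 + 13).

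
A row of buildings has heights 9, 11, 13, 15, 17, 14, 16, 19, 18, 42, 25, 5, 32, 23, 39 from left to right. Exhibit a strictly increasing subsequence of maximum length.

9, 11, 13, 15, 17, 19, 25, 32, 39

Patience tails give the LIS length; then backtrack through the dp parents:
9 → extends → [9]
11 → extends → [9, 11]
13 → extends → [9, 11, 13]
15 → extends → [9, 11, 13, 15]
17 → extends → [9, 11, 13, 15, 17]
14 → replaces 15 → [9, 11, 13, 14, 17]
16 → replaces 17 → [9, 11, 13, 14, 16]
19 → extends → [9, 11, 13, 14, 16, 19]
18 → replaces 19 → [9, 11, 13, 14, 16, 18]
42 → extends → [9, 11, 13, 14, 16, 18, 42]
25 → replaces 42 → [9, 11, 13, 14, 16, 18, 25]
5 → replaces 9 → [5, 11, 13, 14, 16, 18, 25]
32 → extends → [5, 11, 13, 14, 16, 18, 25, 32]
23 → replaces 25 → [5, 11, 13, 14, 16, 18, 23, 32]
39 → extends → [5, 11, 13, 14, 16, 18, 23, 32, 39]
Length 9; one witness is 9, 11, 13, 15, 17, 19, 25, 32, 39.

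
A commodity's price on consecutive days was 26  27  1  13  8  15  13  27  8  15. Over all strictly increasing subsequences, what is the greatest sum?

56

Let S[i] be the best sum of a strictly increasing subsequence ending at i:
i:      1  2  3  4  5  6  7  8  9 10
a[i]:  26 27  1 13  8 15 13 27  8 15
S:     26 53  1 14  9 29 22 56  9 37
Maximum is 56 (e.g. 1 + 13 + 15 + 27).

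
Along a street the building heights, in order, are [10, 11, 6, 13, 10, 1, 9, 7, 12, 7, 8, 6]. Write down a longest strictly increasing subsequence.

Patience tails give the LIS length; then backtrack through the dp parents:
10 → extends → [10]
11 → extends → [10, 11]
6 → replaces 10 → [6, 11]
13 → extends → [6, 11, 13]
10 → replaces 11 → [6, 10, 13]
1 → replaces 6 → [1, 10, 13]
9 → replaces 10 → [1, 9, 13]
7 → replaces 9 → [1, 7, 13]
12 → replaces 13 → [1, 7, 12]
7 → already a tail → [1, 7, 12]
8 → replaces 12 → [1, 7, 8]
6 → replaces 7 → [1, 6, 8]
Length 3; one witness is 10, 11, 13.

10, 11, 13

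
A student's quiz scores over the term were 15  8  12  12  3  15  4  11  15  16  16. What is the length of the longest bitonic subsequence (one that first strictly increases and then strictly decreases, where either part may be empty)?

5

inc[i] = longest strictly increasing subsequence ending at i; dec[i] = longest strictly decreasing subsequence starting at i:
i:      1  2  3  4  5  6  7  8  9 10 11
a[i]:  15  8 12 12  3 15  4 11 15 16 16
inc:    1  1  2  2  1  3  2  3  4  5  5
dec:    3  2  2  2  1  2  1  1  1  1  1
Best peak at i=10 (value 16): inc=5, dec=1, length 5+1−1 = 5.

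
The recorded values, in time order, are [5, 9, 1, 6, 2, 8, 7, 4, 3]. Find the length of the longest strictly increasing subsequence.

Let dp[i] be the length of the longest such subsequence ending at index i:
i:     1 2 3 4 5 6 7 8 9
a[i]:  5 9 1 6 2 8 7 4 3
dp:    1 2 1 2 2 3 3 3 3
Maximum dp value is 3.

3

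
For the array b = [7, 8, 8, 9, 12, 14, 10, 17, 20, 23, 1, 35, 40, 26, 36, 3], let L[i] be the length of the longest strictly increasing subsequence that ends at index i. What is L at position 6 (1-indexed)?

dp[i] = 1 + max{dp[j] : j<i, b[j]<b[i]} (or 1 if no such j):
i:      1  2  3  4  5  6  7  8  9 10 11 12 13 14 15 16
b[i]:   7  8  8  9 12 14 10 17 20 23  1 35 40 26 36  3
dp:     1  2  2  3  4  5  4  6  7  8  1  9 10  9 10  2
At index 6 the value is 5.

5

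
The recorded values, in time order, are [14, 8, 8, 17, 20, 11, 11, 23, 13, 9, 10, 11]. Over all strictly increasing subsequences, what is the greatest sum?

Let S[i] be the best sum of a strictly increasing subsequence ending at i:
i:      1  2  3  4  5  6  7  8  9 10 11 12
a[i]:  14  8  8 17 20 11 11 23 13  9 10 11
S:     14  8  8 31 51 19 19 74 32 17 27 38
Maximum is 74 (e.g. 14 + 17 + 20 + 23).

74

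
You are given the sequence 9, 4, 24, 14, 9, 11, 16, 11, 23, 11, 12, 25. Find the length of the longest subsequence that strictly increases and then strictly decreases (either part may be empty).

6

inc[i] = longest strictly increasing subsequence ending at i; dec[i] = longest strictly decreasing subsequence starting at i:
i:      1  2  3  4  5  6  7  8  9 10 11 12
a[i]:   9  4 24 14  9 11 16 11 23 11 12 25
inc:    1  1  2  2  2  3  4  3  5  3  4  6
dec:    2  1  3  2  1  1  2  1  2  1  1  1
Best peak at i=9 (value 23): inc=5, dec=2, length 5+2−1 = 6.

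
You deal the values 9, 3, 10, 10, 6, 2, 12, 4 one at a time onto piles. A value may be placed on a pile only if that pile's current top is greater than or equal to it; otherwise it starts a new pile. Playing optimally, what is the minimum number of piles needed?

Place each on the leftmost legal pile:
9 → new pile 1 (tops now [9])
3 → pile 1 (tops now [3])
10 → new pile 2 (tops now [3, 10])
10 → pile 2 (tops now [3, 10])
6 → pile 2 (tops now [3, 6])
2 → pile 1 (tops now [2, 6])
12 → new pile 3 (tops now [2, 6, 12])
4 → pile 2 (tops now [2, 4, 12])
Three piles.

3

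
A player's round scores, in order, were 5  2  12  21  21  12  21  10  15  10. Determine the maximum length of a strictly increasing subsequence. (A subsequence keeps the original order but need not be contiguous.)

3

Let dp[i] be the length of the longest such subsequence ending at index i:
i:      1  2  3  4  5  6  7  8  9 10
a[i]:   5  2 12 21 21 12 21 10 15 10
dp:     1  1  2  3  3  2  3  2  3  2
Maximum dp value is 3.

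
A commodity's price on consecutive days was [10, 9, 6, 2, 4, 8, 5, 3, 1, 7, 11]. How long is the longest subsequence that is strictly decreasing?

6

Negate each value so 'decreasing' becomes 'increasing', then run patience tails on the negated sequence:
-10 → extends → [-10]
-9 → extends → [-10, -9]
-6 → extends → [-10, -9, -6]
-2 → extends → [-10, -9, -6, -2]
-4 → replaces -2 → [-10, -9, -6, -4]
-8 → replaces -6 → [-10, -9, -8, -4]
-5 → replaces -4 → [-10, -9, -8, -5]
-3 → extends → [-10, -9, -8, -5, -3]
-1 → extends → [-10, -9, -8, -5, -3, -1]
-7 → replaces -5 → [-10, -9, -8, -7, -3, -1]
-11 → replaces -10 → [-11, -9, -8, -7, -3, -1]
Six tails, so the longest strictly decreasing subsequence of the original has length 6.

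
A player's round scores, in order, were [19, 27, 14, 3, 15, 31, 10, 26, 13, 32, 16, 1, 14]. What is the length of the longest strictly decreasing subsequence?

4

Negate each value so 'decreasing' becomes 'increasing', then run patience tails on the negated sequence:
-19 → extends → [-19]
-27 → replaces -19 → [-27]
-14 → extends → [-27, -14]
-3 → extends → [-27, -14, -3]
-15 → replaces -14 → [-27, -15, -3]
-31 → replaces -27 → [-31, -15, -3]
-10 → replaces -3 → [-31, -15, -10]
-26 → replaces -15 → [-31, -26, -10]
-13 → replaces -10 → [-31, -26, -13]
-32 → replaces -31 → [-32, -26, -13]
-16 → replaces -13 → [-32, -26, -16]
-1 → extends → [-32, -26, -16, -1]
-14 → replaces -1 → [-32, -26, -16, -14]
Four tails, so the longest strictly decreasing subsequence of the original has length 4.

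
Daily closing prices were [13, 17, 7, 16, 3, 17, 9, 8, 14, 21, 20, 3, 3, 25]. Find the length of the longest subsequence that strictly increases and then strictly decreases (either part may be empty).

6

inc[i] = longest strictly increasing subsequence ending at i; dec[i] = longest strictly decreasing subsequence starting at i:
i:      1  2  3  4  5  6  7  8  9 10 11 12 13 14
a[i]:  13 17  7 16  3 17  9  8 14 21 20  3  3 25
inc:    1  2  1  2  1  3  2  2  3  4  4  1  1  5
dec:    4  5  2  4  1  4  3  2  2  3  2  1  1  1
Best peak at i=2 (value 17): inc=2, dec=5, length 2+5−1 = 6.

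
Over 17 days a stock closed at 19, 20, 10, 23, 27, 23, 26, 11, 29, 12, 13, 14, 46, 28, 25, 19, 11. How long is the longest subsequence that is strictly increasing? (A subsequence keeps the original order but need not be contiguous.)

6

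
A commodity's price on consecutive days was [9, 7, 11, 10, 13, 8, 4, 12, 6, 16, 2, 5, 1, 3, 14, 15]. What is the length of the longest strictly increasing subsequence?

5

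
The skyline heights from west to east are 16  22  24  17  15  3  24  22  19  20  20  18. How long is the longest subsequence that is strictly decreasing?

4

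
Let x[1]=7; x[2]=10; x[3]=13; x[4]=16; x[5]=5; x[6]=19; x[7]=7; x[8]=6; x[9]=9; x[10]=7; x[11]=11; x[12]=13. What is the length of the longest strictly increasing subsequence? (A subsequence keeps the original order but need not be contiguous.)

5

Let dp[i] be the length of the longest such subsequence ending at index i:
i:      1  2  3  4  5  6  7  8  9 10 11 12
x[i]:   7 10 13 16  5 19  7  6  9  7 11 13
dp:     1  2  3  4  1  5  2  2  3  3  4  5
Maximum dp value is 5.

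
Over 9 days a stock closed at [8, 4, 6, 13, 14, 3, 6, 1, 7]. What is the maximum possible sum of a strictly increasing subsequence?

Let S[i] be the best sum of a strictly increasing subsequence ending at i:
i:      1  2  3  4  5  6  7  8  9
a[i]:   8  4  6 13 14  3  6  1  7
S:      8  4 10 23 37  3 10  1 17
Maximum is 37 (e.g. 4 + 6 + 13 + 14).

37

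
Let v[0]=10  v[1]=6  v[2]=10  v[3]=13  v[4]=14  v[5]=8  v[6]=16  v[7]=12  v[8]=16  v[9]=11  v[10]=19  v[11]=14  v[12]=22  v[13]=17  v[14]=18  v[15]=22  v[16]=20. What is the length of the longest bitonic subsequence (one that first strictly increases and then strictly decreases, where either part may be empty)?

9

inc[i] = longest strictly increasing subsequence ending at i; dec[i] = longest strictly decreasing subsequence starting at i:
i:      0  1  2  3  4  5  6  7  8  9 10 11 12 13 14 15 16
v[i]:  10  6 10 13 14  8 16 12 16 11 19 14 22 17 18 22 20
inc:    1  1  2  3  4  2  5  3  5  3  6  4  7  6  7  8  8
dec:    2  1  2  3  3  1  3  2  2  1  2  1  2  1  1  2  1
Best peak at i=15 (value 22): inc=8, dec=2, length 8+2−1 = 9.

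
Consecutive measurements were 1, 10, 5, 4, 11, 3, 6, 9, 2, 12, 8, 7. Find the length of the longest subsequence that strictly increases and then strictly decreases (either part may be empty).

inc[i] = longest strictly increasing subsequence ending at i; dec[i] = longest strictly decreasing subsequence starting at i:
i:      1  2  3  4  5  6  7  8  9 10 11 12
a[i]:   1 10  5  4 11  3  6  9  2 12  8  7
inc:    1  2  2  2  3  2  3  4  2  5  4  4
dec:    1  5  4  3  4  2  2  3  1  3  2  1
Best peak at i=10 (value 12): inc=5, dec=3, length 5+3−1 = 7.

7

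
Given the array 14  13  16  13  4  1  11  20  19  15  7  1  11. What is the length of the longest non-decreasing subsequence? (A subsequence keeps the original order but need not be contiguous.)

3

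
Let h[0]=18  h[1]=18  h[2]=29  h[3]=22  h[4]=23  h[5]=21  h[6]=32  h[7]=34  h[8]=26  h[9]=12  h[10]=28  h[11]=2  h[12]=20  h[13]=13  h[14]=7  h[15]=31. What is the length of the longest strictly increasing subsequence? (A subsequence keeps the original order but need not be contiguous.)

Track the smallest tail for each achievable length (strict):
18 → extends → [18]
18 → already a tail → [18]
29 → extends → [18, 29]
22 → replaces 29 → [18, 22]
23 → extends → [18, 22, 23]
21 → replaces 22 → [18, 21, 23]
32 → extends → [18, 21, 23, 32]
34 → extends → [18, 21, 23, 32, 34]
26 → replaces 32 → [18, 21, 23, 26, 34]
12 → replaces 18 → [12, 21, 23, 26, 34]
28 → replaces 34 → [12, 21, 23, 26, 28]
2 → replaces 12 → [2, 21, 23, 26, 28]
20 → replaces 21 → [2, 20, 23, 26, 28]
13 → replaces 20 → [2, 13, 23, 26, 28]
7 → replaces 13 → [2, 7, 23, 26, 28]
31 → extends → [2, 7, 23, 26, 28, 31]
Six tails, so the longest strictly increasing subsequence has length 6 (e.g. 18, 22, 23, 26, 28, 31).

6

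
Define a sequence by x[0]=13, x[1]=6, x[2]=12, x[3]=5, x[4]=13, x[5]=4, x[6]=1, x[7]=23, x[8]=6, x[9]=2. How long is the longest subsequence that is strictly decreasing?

5

Negate each value so 'decreasing' becomes 'increasing', then run patience tails on the negated sequence:
-13 → extends → [-13]
-6 → extends → [-13, -6]
-12 → replaces -6 → [-13, -12]
-5 → extends → [-13, -12, -5]
-13 → already a tail → [-13, -12, -5]
-4 → extends → [-13, -12, -5, -4]
-1 → extends → [-13, -12, -5, -4, -1]
-23 → replaces -13 → [-23, -12, -5, -4, -1]
-6 → replaces -5 → [-23, -12, -6, -4, -1]
-2 → replaces -1 → [-23, -12, -6, -4, -2]
Five tails, so the longest strictly decreasing subsequence of the original has length 5.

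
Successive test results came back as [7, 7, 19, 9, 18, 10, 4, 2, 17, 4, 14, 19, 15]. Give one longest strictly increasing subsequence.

7, 9, 10, 17, 19

Patience tails give the LIS length; then backtrack through the dp parents:
7 → extends → [7]
7 → already a tail → [7]
19 → extends → [7, 19]
9 → replaces 19 → [7, 9]
18 → extends → [7, 9, 18]
10 → replaces 18 → [7, 9, 10]
4 → replaces 7 → [4, 9, 10]
2 → replaces 4 → [2, 9, 10]
17 → extends → [2, 9, 10, 17]
4 → replaces 9 → [2, 4, 10, 17]
14 → replaces 17 → [2, 4, 10, 14]
19 → extends → [2, 4, 10, 14, 19]
15 → replaces 19 → [2, 4, 10, 14, 15]
Length 5; one witness is 7, 9, 10, 17, 19.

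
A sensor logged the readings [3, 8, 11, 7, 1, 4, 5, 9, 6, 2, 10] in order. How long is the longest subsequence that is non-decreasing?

5

Track the smallest tail for each achievable length (allowing ties):
3 → extends → [3]
8 → extends → [3, 8]
11 → extends → [3, 8, 11]
7 → replaces 8 → [3, 7, 11]
1 → replaces 3 → [1, 7, 11]
4 → replaces 7 → [1, 4, 11]
5 → replaces 11 → [1, 4, 5]
9 → extends → [1, 4, 5, 9]
6 → replaces 9 → [1, 4, 5, 6]
2 → replaces 4 → [1, 2, 5, 6]
10 → extends → [1, 2, 5, 6, 10]
Five tails, so the longest non-decreasing subsequence has length 5 (e.g. 3, 4, 5, 9, 10).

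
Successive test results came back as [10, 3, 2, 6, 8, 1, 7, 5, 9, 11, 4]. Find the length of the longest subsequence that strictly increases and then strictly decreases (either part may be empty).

inc[i] = longest strictly increasing subsequence ending at i; dec[i] = longest strictly decreasing subsequence starting at i:
i:      1  2  3  4  5  6  7  8  9 10 11
a[i]:  10  3  2  6  8  1  7  5  9 11  4
inc:    1  1  1  2  3  1  3  2  4  5  2
dec:    5  3  2  3  4  1  3  2  2  2  1
Best peak at i=5 (value 8): inc=3, dec=4, length 3+4−1 = 6.

6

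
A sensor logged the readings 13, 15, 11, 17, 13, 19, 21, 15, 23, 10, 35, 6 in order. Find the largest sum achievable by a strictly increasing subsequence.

Let S[i] be the best sum of a strictly increasing subsequence ending at i:
i:       1   2   3   4   5   6   7   8   9  10  11  12
a[i]:   13  15  11  17  13  19  21  15  23  10  35   6
S:      13  28  11  45  24  64  85  39 108  10 143   6
Maximum is 143 (e.g. 13 + 15 + 17 + 19 + 21 + 23 + 35).

143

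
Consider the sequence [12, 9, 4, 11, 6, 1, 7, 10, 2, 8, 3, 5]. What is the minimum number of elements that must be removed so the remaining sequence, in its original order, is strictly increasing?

Fewest deletions = n − (longest strictly increasing subsequence).
Patience tails:
12 → extends → [12]
9 → replaces 12 → [9]
4 → replaces 9 → [4]
11 → extends → [4, 11]
6 → replaces 11 → [4, 6]
1 → replaces 4 → [1, 6]
7 → extends → [1, 6, 7]
10 → extends → [1, 6, 7, 10]
2 → replaces 6 → [1, 2, 7, 10]
8 → replaces 10 → [1, 2, 7, 8]
3 → replaces 7 → [1, 2, 3, 8]
5 → replaces 8 → [1, 2, 3, 5]
Longest strictly increasing subsequence has length 4, so deletions = 12 − 4 = 8.

8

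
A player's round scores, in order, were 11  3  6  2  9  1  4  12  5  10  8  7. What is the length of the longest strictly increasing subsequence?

4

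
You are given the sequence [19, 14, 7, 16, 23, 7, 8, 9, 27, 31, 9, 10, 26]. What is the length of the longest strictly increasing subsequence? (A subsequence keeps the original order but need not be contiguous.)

5

Let dp[i] be the length of the longest such subsequence ending at index i:
i:      1  2  3  4  5  6  7  8  9 10 11 12 13
a[i]:  19 14  7 16 23  7  8  9 27 31  9 10 26
dp:     1  1  1  2  3  1  2  3  4  5  3  4  5
Maximum dp value is 5.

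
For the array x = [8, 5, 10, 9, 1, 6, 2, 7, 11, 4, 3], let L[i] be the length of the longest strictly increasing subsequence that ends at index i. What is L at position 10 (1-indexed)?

3

dp[i] = 1 + max{dp[j] : j<i, x[j]<x[i]} (or 1 if no such j):
i:      1  2  3  4  5  6  7  8  9 10 11
x[i]:   8  5 10  9  1  6  2  7 11  4  3
dp:     1  1  2  2  1  2  2  3  4  3  3
At index 10 the value is 3.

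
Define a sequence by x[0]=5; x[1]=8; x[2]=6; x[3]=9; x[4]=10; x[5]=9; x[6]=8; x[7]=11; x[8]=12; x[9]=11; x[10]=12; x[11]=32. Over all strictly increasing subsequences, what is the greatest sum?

Let S[i] be the best sum of a strictly increasing subsequence ending at i:
i:      0  1  2  3  4  5  6  7  8  9 10 11
x[i]:   5  8  6  9 10  9  8 11 12 11 12 32
S:      5 13 11 22 32 22 19 43 55 43 55 87
Maximum is 87 (e.g. 5 + 8 + 9 + 10 + 11 + 12 + 32).

87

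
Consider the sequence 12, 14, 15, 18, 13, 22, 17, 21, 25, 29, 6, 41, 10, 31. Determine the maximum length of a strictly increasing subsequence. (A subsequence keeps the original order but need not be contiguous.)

8

Let dp[i] be the length of the longest such subsequence ending at index i:
i:      1  2  3  4  5  6  7  8  9 10 11 12 13 14
a[i]:  12 14 15 18 13 22 17 21 25 29  6 41 10 31
dp:     1  2  3  4  2  5  4  5  6  7  1  8  2  8
Maximum dp value is 8.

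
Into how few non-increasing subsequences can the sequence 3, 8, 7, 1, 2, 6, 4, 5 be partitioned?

The minimum number of non-increasing subsequences covering a sequence equals the length of its longest strictly increasing subsequence.
LIS length is 4 (e.g. 1, 2, 4, 5), so 4 piles are needed.

4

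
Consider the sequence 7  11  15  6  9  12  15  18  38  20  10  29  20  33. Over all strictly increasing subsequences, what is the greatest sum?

145

Let S[i] be the best sum of a strictly increasing subsequence ending at i:
i:       1   2   3   4   5   6   7   8   9  10  11  12  13  14
a[i]:    7  11  15   6   9  12  15  18  38  20  10  29  20  33
S:       7  18  33   6  16  30  45  63 101  83  26 112  83 145
Maximum is 145 (e.g. 7 + 11 + 12 + 15 + 18 + 20 + 29 + 33).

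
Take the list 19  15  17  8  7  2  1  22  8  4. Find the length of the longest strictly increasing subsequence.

3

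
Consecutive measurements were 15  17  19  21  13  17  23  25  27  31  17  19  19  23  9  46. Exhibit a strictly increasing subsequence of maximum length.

Patience tails give the LIS length; then backtrack through the dp parents:
15 → extends → [15]
17 → extends → [15, 17]
19 → extends → [15, 17, 19]
21 → extends → [15, 17, 19, 21]
13 → replaces 15 → [13, 17, 19, 21]
17 → already a tail → [13, 17, 19, 21]
23 → extends → [13, 17, 19, 21, 23]
25 → extends → [13, 17, 19, 21, 23, 25]
27 → extends → [13, 17, 19, 21, 23, 25, 27]
31 → extends → [13, 17, 19, 21, 23, 25, 27, 31]
17 → already a tail → [13, 17, 19, 21, 23, 25, 27, 31]
19 → already a tail → [13, 17, 19, 21, 23, 25, 27, 31]
19 → already a tail → [13, 17, 19, 21, 23, 25, 27, 31]
23 → already a tail → [13, 17, 19, 21, 23, 25, 27, 31]
9 → replaces 13 → [9, 17, 19, 21, 23, 25, 27, 31]
46 → extends → [9, 17, 19, 21, 23, 25, 27, 31, 46]
Length 9; one witness is 15, 17, 19, 21, 23, 25, 27, 31, 46.

15, 17, 19, 21, 23, 25, 27, 31, 46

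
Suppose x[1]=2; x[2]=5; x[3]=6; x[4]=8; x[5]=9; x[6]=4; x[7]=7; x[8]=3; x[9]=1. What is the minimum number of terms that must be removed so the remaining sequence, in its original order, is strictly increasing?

Fewest deletions = n − (longest strictly increasing subsequence).
Patience tails:
2 → extends → [2]
5 → extends → [2, 5]
6 → extends → [2, 5, 6]
8 → extends → [2, 5, 6, 8]
9 → extends → [2, 5, 6, 8, 9]
4 → replaces 5 → [2, 4, 6, 8, 9]
7 → replaces 8 → [2, 4, 6, 7, 9]
3 → replaces 4 → [2, 3, 6, 7, 9]
1 → replaces 2 → [1, 3, 6, 7, 9]
Longest strictly increasing subsequence has length 5, so deletions = 9 − 5 = 4.

4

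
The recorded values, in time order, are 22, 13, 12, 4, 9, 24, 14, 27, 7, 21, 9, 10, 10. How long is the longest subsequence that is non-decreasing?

5

Track the smallest tail for each achievable length (allowing ties):
22 → extends → [22]
13 → replaces 22 → [13]
12 → replaces 13 → [12]
4 → replaces 12 → [4]
9 → extends → [4, 9]
24 → extends → [4, 9, 24]
14 → replaces 24 → [4, 9, 14]
27 → extends → [4, 9, 14, 27]
7 → replaces 9 → [4, 7, 14, 27]
21 → replaces 27 → [4, 7, 14, 21]
9 → replaces 14 → [4, 7, 9, 21]
10 → replaces 21 → [4, 7, 9, 10]
10 → extends → [4, 7, 9, 10, 10]
Five tails, so the longest non-decreasing subsequence has length 5 (e.g. 4, 9, 9, 10, 10).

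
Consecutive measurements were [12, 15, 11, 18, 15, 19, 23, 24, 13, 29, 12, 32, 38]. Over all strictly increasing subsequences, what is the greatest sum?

Let S[i] be the best sum of a strictly increasing subsequence ending at i:
i:       1   2   3   4   5   6   7   8   9  10  11  12  13
a[i]:   12  15  11  18  15  19  23  24  13  29  12  32  38
S:      12  27  11  45  27  64  87 111  25 140  23 172 210
Maximum is 210 (e.g. 12 + 15 + 18 + 19 + 23 + 24 + 29 + 32 + 38).

210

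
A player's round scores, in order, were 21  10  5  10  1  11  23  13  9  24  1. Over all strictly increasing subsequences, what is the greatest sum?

Let S[i] be the best sum of a strictly increasing subsequence ending at i:
i:      1  2  3  4  5  6  7  8  9 10 11
a[i]:  21 10  5 10  1 11 23 13  9 24  1
S:     21 10  5 15  1 26 49 39 14 73  1
Maximum is 73 (e.g. 5 + 10 + 11 + 23 + 24).

73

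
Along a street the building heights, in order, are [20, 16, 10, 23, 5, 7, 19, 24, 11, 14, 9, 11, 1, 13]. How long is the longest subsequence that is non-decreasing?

5

Track the smallest tail for each achievable length (allowing ties):
20 → extends → [20]
16 → replaces 20 → [16]
10 → replaces 16 → [10]
23 → extends → [10, 23]
5 → replaces 10 → [5, 23]
7 → replaces 23 → [5, 7]
19 → extends → [5, 7, 19]
24 → extends → [5, 7, 19, 24]
11 → replaces 19 → [5, 7, 11, 24]
14 → replaces 24 → [5, 7, 11, 14]
9 → replaces 11 → [5, 7, 9, 14]
11 → replaces 14 → [5, 7, 9, 11]
1 → replaces 5 → [1, 7, 9, 11]
13 → extends → [1, 7, 9, 11, 13]
Five tails, so the longest non-decreasing subsequence has length 5 (e.g. 5, 7, 11, 11, 13).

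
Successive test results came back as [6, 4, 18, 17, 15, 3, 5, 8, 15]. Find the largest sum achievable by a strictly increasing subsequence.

Let S[i] be the best sum of a strictly increasing subsequence ending at i:
i:      1  2  3  4  5  6  7  8  9
a[i]:   6  4 18 17 15  3  5  8 15
S:      6  4 24 23 21  3  9 17 32
Maximum is 32 (e.g. 4 + 5 + 8 + 15).

32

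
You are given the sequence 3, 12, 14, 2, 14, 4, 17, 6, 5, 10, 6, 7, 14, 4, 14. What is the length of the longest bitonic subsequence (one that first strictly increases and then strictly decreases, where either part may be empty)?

inc[i] = longest strictly increasing subsequence ending at i; dec[i] = longest strictly decreasing subsequence starting at i:
i:      1  2  3  4  5  6  7  8  9 10 11 12 13 14 15
a[i]:   3 12 14  2 14  4 17  6  5 10  6  7 14  4 14
inc:    1  2  3  1  3  2  4  3  3  4  4  5  6  2  6
dec:    2  4  4  1  4  1  4  3  2  3  2  2  2  1  1
Best peak at i=7 (value 17): inc=4, dec=4, length 4+4−1 = 7.

7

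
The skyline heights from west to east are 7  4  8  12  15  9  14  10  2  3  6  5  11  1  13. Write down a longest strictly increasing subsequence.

Patience tails give the LIS length; then backtrack through the dp parents:
7 → extends → [7]
4 → replaces 7 → [4]
8 → extends → [4, 8]
12 → extends → [4, 8, 12]
15 → extends → [4, 8, 12, 15]
9 → replaces 12 → [4, 8, 9, 15]
14 → replaces 15 → [4, 8, 9, 14]
10 → replaces 14 → [4, 8, 9, 10]
2 → replaces 4 → [2, 8, 9, 10]
3 → replaces 8 → [2, 3, 9, 10]
6 → replaces 9 → [2, 3, 6, 10]
5 → replaces 6 → [2, 3, 5, 10]
11 → extends → [2, 3, 5, 10, 11]
1 → replaces 2 → [1, 3, 5, 10, 11]
13 → extends → [1, 3, 5, 10, 11, 13]
Length 6; one witness is 7, 8, 9, 10, 11, 13.

7, 8, 9, 10, 11, 13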